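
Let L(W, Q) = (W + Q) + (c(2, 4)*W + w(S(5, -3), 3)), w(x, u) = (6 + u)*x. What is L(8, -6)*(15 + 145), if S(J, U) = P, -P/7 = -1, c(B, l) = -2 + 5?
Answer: 14240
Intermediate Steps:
c(B, l) = 3
P = 7 (P = -7*(-1) = 7)
S(J, U) = 7
w(x, u) = x*(6 + u)
L(W, Q) = 63 + Q + 4*W (L(W, Q) = (W + Q) + (3*W + 7*(6 + 3)) = (Q + W) + (3*W + 7*9) = (Q + W) + (3*W + 63) = (Q + W) + (63 + 3*W) = 63 + Q + 4*W)
L(8, -6)*(15 + 145) = (63 - 6 + 4*8)*(15 + 145) = (63 - 6 + 32)*160 = 89*160 = 14240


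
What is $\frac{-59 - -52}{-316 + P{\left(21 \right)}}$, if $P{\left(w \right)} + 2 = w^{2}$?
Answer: $- \frac{7}{123} \approx -0.056911$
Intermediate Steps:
$P{\left(w \right)} = -2 + w^{2}$
$\frac{-59 - -52}{-316 + P{\left(21 \right)}} = \frac{-59 - -52}{-316 - \left(2 - 21^{2}\right)} = \frac{-59 + \left(54 - 2\right)}{-316 + \left(-2 + 441\right)} = \frac{-59 + 52}{-316 + 439} = - \frac{7}{123}$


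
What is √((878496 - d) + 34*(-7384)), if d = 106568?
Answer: 2*√130218 ≈ 721.71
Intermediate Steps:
√((878496 - d) + 34*(-7384)) = √((878496 - 1*106568) + 34*(-7384)) = √((878496 - 106568) - 251056) = √(771928 - 251056) = √520872 = 2*√130218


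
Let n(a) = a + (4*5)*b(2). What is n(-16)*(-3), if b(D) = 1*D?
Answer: -72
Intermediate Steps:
b(D) = D
n(a) = 40 + a (n(a) = a + (4*5)*2 = a + 20*2 = a + 40 = 40 + a)
n(-16)*(-3) = (40 - 16)*(-3) = 24*(-3) = -72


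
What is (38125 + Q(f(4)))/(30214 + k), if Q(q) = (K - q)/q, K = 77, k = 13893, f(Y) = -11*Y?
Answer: 152489/176428 ≈ 0.86431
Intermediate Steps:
Q(q) = (77 - q)/q
(38125 + Q(f(4)))/(30214 + k) = (38125 + (77 - (-11)*4)/((-11*4)))/(30214 + 13893) = (38125 + (77 - 1*(-44))/(-44))/44107 = (38125 - (77 + 44)/44)*(1/44107) = (38125 - 1/44*121)*(1/44107) = (38125 - 11/4)*(1/44107) = (152489/4)*(1/44107) = 152489/176428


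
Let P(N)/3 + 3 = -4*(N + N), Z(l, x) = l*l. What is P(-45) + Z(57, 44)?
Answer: 4320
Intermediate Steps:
Z(l, x) = l²
P(N) = -9 - 24*N (P(N) = -9 + 3*(-4*(N + N)) = -9 + 3*(-8*N) = -9 - 24*N)
P(-45) + Z(57, 44) = (-9 - 24*(-45)) + 57² = (-9 + 1080) + 3249 = 1071 + 3249 = 4320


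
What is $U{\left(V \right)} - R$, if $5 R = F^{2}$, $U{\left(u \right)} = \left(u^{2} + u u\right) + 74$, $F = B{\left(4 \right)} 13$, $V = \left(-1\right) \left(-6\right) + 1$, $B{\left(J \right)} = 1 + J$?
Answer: $-673$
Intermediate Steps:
$V = 7$ ($V = 6 + 1 = 7$)
$F = 65$ ($F = \left(1 + 4\right) 13 = 5 \cdot 13 = 65$)
$U{\left(u \right)} = 74 + 2 u^{2}$ ($U{\left(u \right)} = \left(u^{2} + u^{2}\right) + 74 = 2 u^{2} + 74 = 74 + 2 u^{2}$)
$R = 845$ ($R = \frac{65^{2}}{5} = \frac{1}{5} \cdot 4225 = 845$)
$U{\left(V \right)} - R = \left(74 + 2 \cdot 7^{2}\right) - 845 = \left(74 + 2 \cdot 49\right) - 845 = \left(74 + 98\right) - 845 = 172 - 845 = -673$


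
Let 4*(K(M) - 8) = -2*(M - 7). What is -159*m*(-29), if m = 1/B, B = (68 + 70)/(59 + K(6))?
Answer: 207495/92 ≈ 2255.4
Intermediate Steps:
K(M) = 23/2 - M/2 (K(M) = 8 + (-2*(M - 7))/4 = 8 + (-2*(-7 + M))/4 = 8 + (14 - 2*M)/4 = 8 + (7/2 - M/2) = 23/2 - M/2)
B = 92/45 (B = (68 + 70)/(59 + (23/2 - ½*6)) = 138/(59 + (23/2 - 3)) = 138/(59 + 17/2) = 138/(135/2) = 138*(2/135) = 92/45 ≈ 2.0444)
m = 45/92 (m = 1/(92/45) = 45/92 ≈ 0.48913)
-159*m*(-29) = -159*45/92*(-29) = -7155/92*(-29) = 207495/92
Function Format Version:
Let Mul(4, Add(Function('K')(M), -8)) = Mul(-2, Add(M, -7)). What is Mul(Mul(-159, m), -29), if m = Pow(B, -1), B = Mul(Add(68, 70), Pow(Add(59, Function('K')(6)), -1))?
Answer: Rational(207495, 92) ≈ 2255.4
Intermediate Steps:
Function('K')(M) = Add(Rational(23, 2), Mul(Rational(-1, 2), M)) (Function('K')(M) = Add(8, Mul(Rational(1, 4), Mul(-2, Add(M, -7)))) = Add(8, Mul(Rational(1, 4), Mul(-2, Add(-7, M)))) = Add(8, Mul(Rational(1, 4), Add(14, Mul(-2, M)))) = Add(8, Add(Rational(7, 2), Mul(Rational(-1, 2), M))) = Add(Rational(23, 2), Mul(Rational(-1, 2), M)))
B = Rational(92, 45) (B = Mul(Add(68, 70), Pow(Add(59, Add(Rational(23, 2), Mul(Rational(-1, 2), 6))), -1)) = Mul(138, Pow(Add(59, Add(Rational(23, 2), -3)), -1)) = Mul(138, Pow(Add(59, Rational(17, 2)), -1)) = Mul(138, Pow(Rational(135, 2), -1)) = Mul(138, Rational(2, 135)) = Rational(92, 45) ≈ 2.0444)
m = Rational(45, 92) (m = Pow(Rational(92, 45), -1) = Rational(45, 92) ≈ 0.48913)
Mul(Mul(-159, m), -29) = Mul(Mul(-159, Rational(45, 92)), -29) = Mul(Rational(-7155, 92), -29) = Rational(207495, 92)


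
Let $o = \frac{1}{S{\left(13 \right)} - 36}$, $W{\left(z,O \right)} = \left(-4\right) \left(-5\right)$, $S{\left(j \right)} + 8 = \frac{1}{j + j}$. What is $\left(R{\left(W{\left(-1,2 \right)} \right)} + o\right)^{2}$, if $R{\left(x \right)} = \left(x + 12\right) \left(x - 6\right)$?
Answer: $\frac{262182913444}{1306449} \approx 2.0068 \cdot 10^{5}$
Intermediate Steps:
$S{\left(j \right)} = -8 + \frac{1}{2 j}$ ($S{\left(j \right)} = -8 + \frac{1}{j + j} = -8 + \frac{1}{2 j}$)
$W{\left(z,O \right)} = 20$
$R{\left(x \right)} = \left(-6 + x\right) \left(12 + x\right)$ ($R{\left(x \right)} = \left(12 + x\right) \left(-6 + x\right) = \left(-6 + x\right) \left(12 + x\right)$)
$o = - \frac{26}{1143}$ ($o = \frac{1}{\left(-8 + \frac{1}{2 \cdot 13}\right) - 36} = \frac{1}{\left(-8 + \frac{1}{2} \cdot \frac{1}{13}\right) - 36} = \frac{1}{\left(-8 + \frac{1}{26}\right) - 36} = \frac{1}{- \frac{207}{26} - 36} = \frac{1}{- \frac{1143}{26}} = - \frac{26}{1143} \approx -0.022747$)
$\left(R{\left(W{\left(-1,2 \right)} \right)} + o\right)^{2} = \left(\left(-72 + 20^{2} + 6 \cdot 20\right) - \frac{26}{1143}\right)^{2} = \left(\left(-72 + 400 + 120\right) - \frac{26}{1143}\right)^{2} = \left(448 - \frac{26}{1143}\right)^{2} = \left(\frac{512038}{1143}\right)^{2} = \frac{262182913444}{1306449}$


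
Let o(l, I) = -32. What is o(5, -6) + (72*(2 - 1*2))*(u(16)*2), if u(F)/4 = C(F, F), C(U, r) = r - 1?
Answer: -32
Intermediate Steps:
C(U, r) = -1 + r
u(F) = -4 + 4*F (u(F) = 4*(-1 + F) = -4 + 4*F)
o(5, -6) + (72*(2 - 1*2))*(u(16)*2) = -32 + (72*(2 - 1*2))*((-4 + 4*16)*2) = -32 + (72*(2 - 2))*((-4 + 64)*2) = -32 + (72*0)*(60*2) = -32 + 0*120 = -32 + 0 = -32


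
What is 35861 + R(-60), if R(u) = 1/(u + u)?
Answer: 4303319/120 ≈ 35861.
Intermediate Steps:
R(u) = 1/(2*u)
35861 + R(-60) = 35861 + (½)/(-60) = 35861 + (½)*(-1/60) = 35861 - 1/120 = 4303319/120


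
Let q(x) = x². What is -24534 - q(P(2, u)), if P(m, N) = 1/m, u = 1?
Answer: -98137/4 ≈ -24534.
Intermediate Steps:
-24534 - q(P(2, u)) = -24534 - (1/2)² = -24534 - (½)² = -24534 - 1*¼ = -24534 - ¼ = -98137/4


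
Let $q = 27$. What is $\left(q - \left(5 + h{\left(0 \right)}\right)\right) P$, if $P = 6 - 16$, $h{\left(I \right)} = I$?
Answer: $-220$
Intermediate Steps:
$P = -10$ ($P = 6 - 16 = -10$)
$\left(q - \left(5 + h{\left(0 \right)}\right)\right) P = \left(27 - 5\right) \left(-10\right) = 22 \left(-10\right) = -220$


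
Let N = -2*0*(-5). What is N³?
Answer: 0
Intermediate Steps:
N = 0 (N = -0*(-5) = -1*0 = 0)
N³ = 0³ = 0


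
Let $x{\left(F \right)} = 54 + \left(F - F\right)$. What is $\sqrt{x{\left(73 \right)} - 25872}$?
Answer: $i \sqrt{25818} \approx 160.68 i$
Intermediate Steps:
$x{\left(F \right)} = 54$ ($x{\left(F \right)} = 54 + 0 = 54$)
$\sqrt{x{\left(73 \right)} - 25872} = \sqrt{54 - 25872} = \sqrt{-25818} = i \sqrt{25818}$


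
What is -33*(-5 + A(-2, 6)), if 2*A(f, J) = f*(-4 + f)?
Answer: -33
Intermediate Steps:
A(f, J) = f*(-4 + f)/2 (A(f, J) = (f*(-4 + f))/2 = f*(-4 + f)/2)
-33*(-5 + A(-2, 6)) = -33*(-5 + (1/2)*(-2)*(-4 - 2)) = -33*(-5 + (1/2)*(-2)*(-6)) = -33*(-5 + 6) = -33*1 = -33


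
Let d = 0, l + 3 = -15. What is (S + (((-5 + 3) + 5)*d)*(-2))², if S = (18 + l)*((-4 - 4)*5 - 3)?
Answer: 0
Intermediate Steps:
l = -18 (l = -3 - 15 = -18)
S = 0 (S = (18 - 18)*((-4 - 4)*5 - 3) = 0*(-8*5 - 3) = 0*(-40 - 3) = 0*(-43) = 0)
(S + (((-5 + 3) + 5)*d)*(-2))² = (0 + (((-5 + 3) + 5)*0)*(-2))² = (0 + ((-2 + 5)*0)*(-2))² = (0 + (3*0)*(-2))² = (0 + 0*(-2))² = (0 + 0)² = 0² = 0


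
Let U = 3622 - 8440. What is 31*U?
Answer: -149358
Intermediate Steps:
U = -4818
31*U = 31*(-4818) = -149358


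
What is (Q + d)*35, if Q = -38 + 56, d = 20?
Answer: 1330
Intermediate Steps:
Q = 18
(Q + d)*35 = (18 + 20)*35 = 38*35 = 1330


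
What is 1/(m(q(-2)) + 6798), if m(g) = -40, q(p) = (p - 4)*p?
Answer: 1/6758 ≈ 0.00014797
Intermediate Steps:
q(p) = p*(-4 + p) (q(p) = (-4 + p)*p = p*(-4 + p))
1/(m(q(-2)) + 6798) = 1/(-40 + 6798) = 1/6758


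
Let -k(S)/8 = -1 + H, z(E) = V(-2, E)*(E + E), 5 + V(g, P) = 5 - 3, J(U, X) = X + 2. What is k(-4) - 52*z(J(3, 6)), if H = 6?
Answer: 2456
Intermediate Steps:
J(U, X) = 2 + X
V(g, P) = -3 (V(g, P) = -5 + (5 - 3) = -5 + 2 = -3)
z(E) = -6*E (z(E) = -3*(E + E) = -6*E)
k(S) = -40 (k(S) = -8*(-1 + 6) = -8*5 = -40)
k(-4) - 52*z(J(3, 6)) = -40 - (-312)*(2 + 6) = -40 - (-312)*8 = -40 - 52*(-48) = -40 + 2496 = 2456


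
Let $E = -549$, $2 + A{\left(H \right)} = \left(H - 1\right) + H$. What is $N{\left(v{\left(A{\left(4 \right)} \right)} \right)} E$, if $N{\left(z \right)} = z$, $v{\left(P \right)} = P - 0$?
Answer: $-2745$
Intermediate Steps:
$A{\left(H \right)} = -3 + 2 H$ ($A{\left(H \right)} = -2 + \left(\left(H - 1\right) + H\right) = -2 + \left(\left(-1 + H\right) + H\right) = -2 + \left(-1 + 2 H\right) = -3 + 2 H$)
$v{\left(P \right)} = P$ ($v{\left(P \right)} = P + 0 = P$)
$N{\left(v{\left(A{\left(4 \right)} \right)} \right)} E = \left(-3 + 2 \cdot 4\right) \left(-549\right) = \left(-3 + 8\right) \left(-549\right) = 5 \left(-549\right) = -2745$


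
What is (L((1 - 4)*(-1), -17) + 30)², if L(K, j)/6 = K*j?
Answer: 76176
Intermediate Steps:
L(K, j) = 6*K*j (L(K, j) = 6*(K*j) = 6*K*j)
(L((1 - 4)*(-1), -17) + 30)² = (6*((1 - 4)*(-1))*(-17) + 30)² = (6*(-3*(-1))*(-17) + 30)² = (6*3*(-17) + 30)² = (-306 + 30)² = (-276)² = 76176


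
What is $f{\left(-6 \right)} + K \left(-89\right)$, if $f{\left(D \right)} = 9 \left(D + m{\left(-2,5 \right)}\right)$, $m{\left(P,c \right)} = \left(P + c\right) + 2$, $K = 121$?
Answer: $-10778$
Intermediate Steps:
$m{\left(P,c \right)} = 2 + P + c$
$f{\left(D \right)} = 45 + 9 D$ ($f{\left(D \right)} = 9 \left(D + \left(2 - 2 + 5\right)\right) = 9 \left(D + 5\right) = 9 \left(5 + D\right) = 45 + 9 D$)
$f{\left(-6 \right)} + K \left(-89\right) = \left(45 + 9 \left(-6\right)\right) + 121 \left(-89\right) = \left(45 - 54\right) - 10769 = -9 - 10769 = -10778$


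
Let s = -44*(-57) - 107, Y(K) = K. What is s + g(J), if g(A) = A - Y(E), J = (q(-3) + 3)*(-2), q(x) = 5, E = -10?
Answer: 2395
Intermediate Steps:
J = -16 (J = (5 + 3)*(-2) = 8*(-2) = -16)
g(A) = 10 + A (g(A) = A - 1*(-10) = A + 10 = 10 + A)
s = 2401 (s = 2508 - 107 = 2401)
s + g(J) = 2401 + (10 - 16) = 2401 - 6 = 2395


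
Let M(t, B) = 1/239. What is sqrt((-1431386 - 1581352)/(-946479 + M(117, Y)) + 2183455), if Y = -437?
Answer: sqrt(1745752481083038549865)/28276060 ≈ 1477.7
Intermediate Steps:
M(t, B) = 1/239
sqrt((-1431386 - 1581352)/(-946479 + M(117, Y)) + 2183455) = sqrt((-1431386 - 1581352)/(-946479 + 1/239) + 2183455) = sqrt(-3012738/(-226208480/239) + 2183455) = sqrt(-3012738*(-239/226208480) + 2183455) = sqrt(360022191/113104240 + 2183455) = sqrt(246958378371391/113104240) = sqrt(1745752481083038549865)/28276060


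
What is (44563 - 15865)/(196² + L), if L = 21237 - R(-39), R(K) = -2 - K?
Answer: 4783/9936 ≈ 0.48138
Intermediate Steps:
L = 21200 (L = 21237 - (-2 - 1*(-39)) = 21237 - (-2 + 39) = 21237 - 1*37 = 21237 - 37 = 21200)
(44563 - 15865)/(196² + L) = (44563 - 15865)/(196² + 21200) = 28698/(38416 + 21200) = 28698/59616 = 28698*(1/59616) = 4783/9936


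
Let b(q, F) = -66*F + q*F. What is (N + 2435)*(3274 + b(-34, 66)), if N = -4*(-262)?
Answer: -11584458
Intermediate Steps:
b(q, F) = -66*F + F*q
N = 1048
(N + 2435)*(3274 + b(-34, 66)) = (1048 + 2435)*(3274 + 66*(-66 - 34)) = 3483*(3274 + 66*(-100)) = 3483*(3274 - 6600) = 3483*(-3326) = -11584458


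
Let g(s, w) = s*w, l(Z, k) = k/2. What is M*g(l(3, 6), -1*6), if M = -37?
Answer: 666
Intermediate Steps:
l(Z, k) = k/2 (l(Z, k) = k*(½) = k/2)
M*g(l(3, 6), -1*6) = -37*(½)*6*(-1*6) = -111*(-6) = -37*(-18) = 666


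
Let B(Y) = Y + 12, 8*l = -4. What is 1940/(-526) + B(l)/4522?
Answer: -8766631/2378572 ≈ -3.6857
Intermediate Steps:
l = -½ (l = (⅛)*(-4) = -½ ≈ -0.50000)
B(Y) = 12 + Y
1940/(-526) + B(l)/4522 = 1940/(-526) + (12 - ½)/4522 = 1940*(-1/526) + (23/2)*(1/4522) = -970/263 + 23/9044 = -8766631/2378572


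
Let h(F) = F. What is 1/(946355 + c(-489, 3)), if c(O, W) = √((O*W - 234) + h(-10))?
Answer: 946355/895587787736 - I*√1711/895587787736 ≈ 1.0567e-6 - 4.6187e-11*I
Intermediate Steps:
c(O, W) = √(-244 + O*W) (c(O, W) = √((O*W - 234) - 10) = √((-234 + O*W) - 10) = √(-244 + O*W))
1/(946355 + c(-489, 3)) = 1/(946355 + √(-244 - 489*3)) = 1/(946355 + √(-244 - 1467)) = 1/(946355 + √(-1711)) = 1/(946355 + I*√1711)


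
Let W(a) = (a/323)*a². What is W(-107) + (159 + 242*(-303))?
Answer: -24857984/323 ≈ -76960.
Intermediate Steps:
W(a) = a³/323 (W(a) = (a*(1/323))*a² = (a/323)*a² = a³/323)
W(-107) + (159 + 242*(-303)) = (1/323)*(-107)³ + (159 + 242*(-303)) = (1/323)*(-1225043) + (159 - 73326) = -1225043/323 - 73167 = -24857984/323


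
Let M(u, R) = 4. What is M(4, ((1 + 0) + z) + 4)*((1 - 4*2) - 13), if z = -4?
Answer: -80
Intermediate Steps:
M(4, ((1 + 0) + z) + 4)*((1 - 4*2) - 13) = 4*((1 - 4*2) - 13) = 4*((1 - 8) - 13) = 4*(-7 - 13) = 4*(-20) = -80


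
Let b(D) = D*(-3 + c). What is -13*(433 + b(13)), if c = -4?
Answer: -4446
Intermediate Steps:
b(D) = -7*D (b(D) = D*(-3 - 4) = D*(-7) = -7*D)
-13*(433 + b(13)) = -13*(433 - 7*13) = -13*(433 - 91) = -13*342 = -4446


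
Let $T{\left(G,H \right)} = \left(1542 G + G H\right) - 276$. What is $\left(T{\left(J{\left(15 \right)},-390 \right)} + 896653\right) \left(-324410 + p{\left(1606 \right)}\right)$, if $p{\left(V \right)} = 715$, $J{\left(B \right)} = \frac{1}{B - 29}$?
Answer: $- \frac{2030882822785}{7} \approx -2.9013 \cdot 10^{11}$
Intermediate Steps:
$J{\left(B \right)} = \frac{1}{-29 + B}$
$T{\left(G,H \right)} = -276 + 1542 G + G H$
$\left(T{\left(J{\left(15 \right)},-390 \right)} + 896653\right) \left(-324410 + p{\left(1606 \right)}\right) = \left(\left(-276 + \frac{1542}{-29 + 15} + \frac{1}{-29 + 15} \left(-390\right)\right) + 896653\right) \left(-324410 + 715\right) = \left(\left(-276 + \frac{1542}{-14} + \frac{1}{-14} \left(-390\right)\right) + 896653\right) \left(-323695\right) = \left(\left(-276 + 1542 \left(- \frac{1}{14}\right) - - \frac{195}{7}\right) + 896653\right) \left(-323695\right) = \left(\left(-276 - \frac{771}{7} + \frac{195}{7}\right) + 896653\right) \left(-323695\right) = \left(- \frac{2508}{7} + 896653\right) \left(-323695\right) = \frac{6274063}{7} \left(-323695\right) = - \frac{2030882822785}{7}$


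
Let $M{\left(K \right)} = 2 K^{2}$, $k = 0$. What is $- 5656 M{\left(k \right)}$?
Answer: $0$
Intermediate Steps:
$- 5656 M{\left(k \right)} = - 5656 \cdot 2 \cdot 0^{2} = - 5656 \cdot 2 \cdot 0 = \left(-5656\right) 0 = 0$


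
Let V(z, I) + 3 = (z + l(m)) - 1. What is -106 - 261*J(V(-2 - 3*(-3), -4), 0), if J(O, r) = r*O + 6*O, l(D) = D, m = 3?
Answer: -9502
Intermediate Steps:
V(z, I) = -1 + z (V(z, I) = -3 + ((z + 3) - 1) = -3 + ((3 + z) - 1) = -3 + (2 + z) = -1 + z)
J(O, r) = 6*O + O*r (J(O, r) = O*r + 6*O = 6*O + O*r)
-106 - 261*J(V(-2 - 3*(-3), -4), 0) = -106 - 261*(-1 + (-2 - 3*(-3)))*(6 + 0) = -106 - 261*(-1 + (-2 + 9))*6 = -106 - 261*(-1 + 7)*6 = -106 - 1566*6 = -106 - 261*36 = -106 - 9396 = -9502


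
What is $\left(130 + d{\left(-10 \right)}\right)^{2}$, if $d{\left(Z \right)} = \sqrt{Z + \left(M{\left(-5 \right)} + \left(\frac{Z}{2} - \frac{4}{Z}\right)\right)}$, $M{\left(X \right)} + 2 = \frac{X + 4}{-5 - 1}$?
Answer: $\frac{\left(3900 + i \sqrt{14790}\right)^{2}}{900} \approx 16884.0 + 1054.0 i$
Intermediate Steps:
$M{\left(X \right)} = - \frac{8}{3} - \frac{X}{6}$ ($M{\left(X \right)} = -2 + \frac{X + 4}{-5 - 1} = -2 + \frac{4 + X}{-6} = -2 + \left(4 + X\right) \left(- \frac{1}{6}\right) = -2 - \left(\frac{2}{3} + \frac{X}{6}\right) = - \frac{8}{3} - \frac{X}{6}$)
$d{\left(Z \right)} = \sqrt{- \frac{11}{6} - \frac{4}{Z} + \frac{3 Z}{2}}$ ($d{\left(Z \right)} = \sqrt{Z - \left(\frac{11}{6} + \frac{4}{Z} - \frac{Z}{2}\right)} = \sqrt{- \frac{11}{6} - \frac{4}{Z} + \frac{3 Z}{2}}$)
$\left(130 + d{\left(-10 \right)}\right)^{2} = \left(130 + \frac{\sqrt{-66 - \frac{144}{-10} + 54 \left(-10\right)}}{6}\right)^{2} = \left(130 + \frac{\sqrt{-66 - - \frac{72}{5} - 540}}{6}\right)^{2} = \left(130 + \frac{\sqrt{-66 + \frac{72}{5} - 540}}{6}\right)^{2} = \left(130 + \frac{\sqrt{- \frac{2958}{5}}}{6}\right)^{2} = \left(130 + \frac{\frac{1}{5} i \sqrt{14790}}{6}\right)^{2} = \left(130 + \frac{i \sqrt{14790}}{30}\right)^{2}$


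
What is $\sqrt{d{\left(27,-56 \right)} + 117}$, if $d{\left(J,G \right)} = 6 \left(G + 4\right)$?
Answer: $i \sqrt{195} \approx 13.964 i$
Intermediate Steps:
$d{\left(J,G \right)} = 24 + 6 G$ ($d{\left(J,G \right)} = 6 \left(4 + G\right) = 24 + 6 G$)
$\sqrt{d{\left(27,-56 \right)} + 117} = \sqrt{\left(24 + 6 \left(-56\right)\right) + 117} = \sqrt{\left(24 - 336\right) + 117} = \sqrt{-312 + 117} = \sqrt{-195} = i \sqrt{195}$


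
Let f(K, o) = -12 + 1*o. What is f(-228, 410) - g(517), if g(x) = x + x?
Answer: -636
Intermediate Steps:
f(K, o) = -12 + o
g(x) = 2*x
f(-228, 410) - g(517) = (-12 + 410) - 2*517 = 398 - 1*1034 = 398 - 1034 = -636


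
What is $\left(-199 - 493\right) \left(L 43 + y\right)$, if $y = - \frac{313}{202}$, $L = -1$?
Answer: $\frac{3113654}{101} \approx 30828.0$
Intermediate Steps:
$y = - \frac{313}{202}$ ($y = \left(-313\right) \frac{1}{202} = - \frac{313}{202} \approx -1.5495$)
$\left(-199 - 493\right) \left(L 43 + y\right) = \left(-199 - 493\right) \left(\left(-1\right) 43 - \frac{313}{202}\right) = - 692 \left(-43 - \frac{313}{202}\right) = \left(-692\right) \left(- \frac{8999}{202}\right) = \frac{3113654}{101}$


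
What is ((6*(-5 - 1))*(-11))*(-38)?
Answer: -15048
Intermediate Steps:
((6*(-5 - 1))*(-11))*(-38) = ((6*(-6))*(-11))*(-38) = -36*(-11)*(-38) = 396*(-38) = -15048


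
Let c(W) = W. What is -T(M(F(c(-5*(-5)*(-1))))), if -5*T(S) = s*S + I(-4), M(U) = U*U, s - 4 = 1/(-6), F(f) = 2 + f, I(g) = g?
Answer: 12143/30 ≈ 404.77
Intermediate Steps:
s = 23/6 (s = 4 + 1/(-6) = 4 - 1/6 = 23/6 ≈ 3.8333)
M(U) = U**2
T(S) = 4/5 - 23*S/30 (T(S) = -(23*S/6 - 4)/5 = -(-4 + 23*S/6)/5 = 4/5 - 23*S/30)
-T(M(F(c(-5*(-5)*(-1))))) = -(4/5 - 23*(2 - 5*(-5)*(-1))**2/30) = -(4/5 - 23*(2 + 25*(-1))**2/30) = -(4/5 - 23*(2 - 25)**2/30) = -(4/5 - 23/30*(-23)**2) = -(4/5 - 23/30*529) = -(4/5 - 12167/30) = -1*(-12143/30) = 12143/30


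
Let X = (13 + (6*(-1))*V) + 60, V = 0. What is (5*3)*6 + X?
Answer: 163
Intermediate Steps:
X = 73 (X = (13 + (6*(-1))*0) + 60 = (13 - 6*0) + 60 = (13 + 0) + 60 = 13 + 60 = 73)
(5*3)*6 + X = (5*3)*6 + 73 = 15*6 + 73 = 90 + 73 = 163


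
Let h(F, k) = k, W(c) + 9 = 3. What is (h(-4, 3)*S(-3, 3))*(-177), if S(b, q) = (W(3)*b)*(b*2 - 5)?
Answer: 105138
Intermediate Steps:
W(c) = -6 (W(c) = -9 + 3 = -6)
S(b, q) = -6*b*(-5 + 2*b) (S(b, q) = (-6*b)*(b*2 - 5) = (-6*b)*(2*b - 5) = (-6*b)*(-5 + 2*b) = -6*b*(-5 + 2*b))
(h(-4, 3)*S(-3, 3))*(-177) = (3*(6*(-3)*(5 - 2*(-3))))*(-177) = (3*(6*(-3)*(5 + 6)))*(-177) = (3*(6*(-3)*11))*(-177) = (3*(-198))*(-177) = -594*(-177) = 105138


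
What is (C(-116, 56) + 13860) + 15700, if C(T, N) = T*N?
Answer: 23064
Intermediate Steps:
C(T, N) = N*T
(C(-116, 56) + 13860) + 15700 = (56*(-116) + 13860) + 15700 = (-6496 + 13860) + 15700 = 7364 + 15700 = 23064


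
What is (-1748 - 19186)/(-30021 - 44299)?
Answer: 10467/37160 ≈ 0.28167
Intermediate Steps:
(-1748 - 19186)/(-30021 - 44299) = -20934/(-74320) = -20934*(-1/74320) = 10467/37160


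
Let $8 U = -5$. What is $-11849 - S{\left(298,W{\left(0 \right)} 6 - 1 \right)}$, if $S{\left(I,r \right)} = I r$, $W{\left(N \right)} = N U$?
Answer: $-11551$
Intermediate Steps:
$U = - \frac{5}{8}$ ($U = \frac{1}{8} \left(-5\right) = - \frac{5}{8} \approx -0.625$)
$W{\left(N \right)} = - \frac{5 N}{8}$ ($W{\left(N \right)} = N \left(- \frac{5}{8}\right) = - \frac{5 N}{8}$)
$-11849 - S{\left(298,W{\left(0 \right)} 6 - 1 \right)} = -11849 - 298 \left(\left(- \frac{5}{8}\right) 0 \cdot 6 - 1\right) = -11849 - 298 \left(0 \cdot 6 - 1\right) = -11849 - 298 \left(0 - 1\right) = -11849 - 298 \left(-1\right) = -11849 - -298 = -11849 + 298 = -11551$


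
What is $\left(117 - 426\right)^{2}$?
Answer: $95481$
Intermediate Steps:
$\left(117 - 426\right)^{2} = \left(-309\right)^{2} = 95481$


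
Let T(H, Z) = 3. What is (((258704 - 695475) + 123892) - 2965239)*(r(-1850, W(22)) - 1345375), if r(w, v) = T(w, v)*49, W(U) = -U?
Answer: 4409816120904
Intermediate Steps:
r(w, v) = 147 (r(w, v) = 3*49 = 147)
(((258704 - 695475) + 123892) - 2965239)*(r(-1850, W(22)) - 1345375) = (((258704 - 695475) + 123892) - 2965239)*(147 - 1345375) = ((-436771 + 123892) - 2965239)*(-1345228) = (-312879 - 2965239)*(-1345228) = -3278118*(-1345228) = 4409816120904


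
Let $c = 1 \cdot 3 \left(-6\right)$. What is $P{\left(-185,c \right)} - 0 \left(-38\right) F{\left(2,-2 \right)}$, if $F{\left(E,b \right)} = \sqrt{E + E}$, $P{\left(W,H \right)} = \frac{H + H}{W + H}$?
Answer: $\frac{36}{203} \approx 0.17734$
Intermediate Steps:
$c = -18$ ($c = 3 \left(-6\right) = -18$)
$P{\left(W,H \right)} = \frac{2 H}{H + W}$
$F{\left(E,b \right)} = \sqrt{2} \sqrt{E}$ ($F{\left(E,b \right)} = \sqrt{2 E} = \sqrt{2} \sqrt{E}$)
$P{\left(-185,c \right)} - 0 \left(-38\right) F{\left(2,-2 \right)} = 2 \left(-18\right) \frac{1}{-18 - 185} - 0 \left(-38\right) \sqrt{2} \sqrt{2} = 2 \left(-18\right) \frac{1}{-203} - 0 \cdot 2 = 2 \left(-18\right) \left(- \frac{1}{203}\right) - 0 = \frac{36}{203} + 0 = \frac{36}{203}$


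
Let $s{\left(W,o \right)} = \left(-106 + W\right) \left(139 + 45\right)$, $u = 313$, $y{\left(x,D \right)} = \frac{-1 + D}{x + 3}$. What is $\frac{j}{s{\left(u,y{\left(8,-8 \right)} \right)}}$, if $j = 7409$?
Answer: $\frac{7409}{38088} \approx 0.19452$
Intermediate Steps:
$y{\left(x,D \right)} = \frac{-1 + D}{3 + x}$
$s{\left(W,o \right)} = -19504 + 184 W$ ($s{\left(W,o \right)} = \left(-106 + W\right) 184 = -19504 + 184 W$)
$\frac{j}{s{\left(u,y{\left(8,-8 \right)} \right)}} = \frac{7409}{-19504 + 184 \cdot 313} = \frac{7409}{-19504 + 57592} = \frac{7409}{38088}$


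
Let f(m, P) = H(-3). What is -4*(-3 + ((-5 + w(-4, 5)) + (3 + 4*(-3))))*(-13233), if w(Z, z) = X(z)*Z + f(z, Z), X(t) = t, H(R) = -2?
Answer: -2064348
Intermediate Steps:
f(m, P) = -2
w(Z, z) = -2 + Z*z (w(Z, z) = z*Z - 2 = Z*z - 2 = -2 + Z*z)
-4*(-3 + ((-5 + w(-4, 5)) + (3 + 4*(-3))))*(-13233) = -4*(-3 + ((-5 + (-2 - 4*5)) + (3 + 4*(-3))))*(-13233) = -4*(-3 + ((-5 + (-2 - 20)) + (3 - 12)))*(-13233) = -4*(-3 + ((-5 - 22) - 9))*(-13233) = -4*(-3 + (-27 - 9))*(-13233) = -4*(-3 - 36)*(-13233) = -4*(-39)*(-13233) = 156*(-13233) = -2064348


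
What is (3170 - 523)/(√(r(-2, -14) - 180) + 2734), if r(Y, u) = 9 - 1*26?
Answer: 7236898/7474953 - 2647*I*√197/7474953 ≈ 0.96815 - 0.0049703*I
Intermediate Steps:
r(Y, u) = -17 (r(Y, u) = 9 - 26 = -17)
(3170 - 523)/(√(r(-2, -14) - 180) + 2734) = (3170 - 523)/(√(-17 - 180) + 2734) = 2647/(√(-197) + 2734) = 2647/(I*√197 + 2734) = 2647/(2734 + I*√197)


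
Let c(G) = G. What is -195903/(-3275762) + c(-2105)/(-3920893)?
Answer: 775010180389/12843912295466 ≈ 0.060341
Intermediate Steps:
-195903/(-3275762) + c(-2105)/(-3920893) = -195903/(-3275762) - 2105/(-3920893) = -195903*(-1/3275762) - 2105*(-1/3920893) = 195903/3275762 + 2105/3920893 = 775010180389/12843912295466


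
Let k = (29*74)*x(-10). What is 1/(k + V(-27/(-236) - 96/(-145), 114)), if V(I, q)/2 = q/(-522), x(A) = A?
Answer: -87/1867058 ≈ -4.6597e-5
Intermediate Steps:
V(I, q) = -q/261 (V(I, q) = 2*(q/(-522)) = 2*(q*(-1/522)) = 2*(-q/522) = -q/261)
k = -21460 (k = (29*74)*(-10) = 2146*(-10) = -21460)
1/(k + V(-27/(-236) - 96/(-145), 114)) = 1/(-21460 - 1/261*114) = 1/(-21460 - 38/87) = 1/(-1867058/87) = -87/1867058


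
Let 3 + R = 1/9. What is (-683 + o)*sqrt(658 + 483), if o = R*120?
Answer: -3089*sqrt(1141)/3 ≈ -34781.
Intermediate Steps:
R = -26/9 (R = -3 + 1/9 = -26/9 ≈ -2.8889)
o = -1040/3 (o = -26/9*120 = -1040/3 ≈ -346.67)
(-683 + o)*sqrt(658 + 483) = (-683 - 1040/3)*sqrt(658 + 483) = -3089*sqrt(1141)/3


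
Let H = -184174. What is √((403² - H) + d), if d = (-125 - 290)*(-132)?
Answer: √401363 ≈ 633.53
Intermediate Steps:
d = 54780 (d = -415*(-132) = 54780)
√((403² - H) + d) = √((403² - 1*(-184174)) + 54780) = √((162409 + 184174) + 54780) = √(346583 + 54780) = √401363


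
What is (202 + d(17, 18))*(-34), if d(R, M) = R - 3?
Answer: -7344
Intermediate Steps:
d(R, M) = -3 + R
(202 + d(17, 18))*(-34) = (202 + (-3 + 17))*(-34) = (202 + 14)*(-34) = 216*(-34) = -7344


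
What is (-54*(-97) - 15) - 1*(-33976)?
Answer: 39199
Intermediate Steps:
(-54*(-97) - 15) - 1*(-33976) = (5238 - 15) + 33976 = 5223 + 33976 = 39199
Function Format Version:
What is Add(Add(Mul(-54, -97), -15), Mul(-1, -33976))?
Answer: 39199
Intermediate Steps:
Add(Add(Mul(-54, -97), -15), Mul(-1, -33976)) = Add(Add(5238, -15), 33976) = Add(5223, 33976) = 39199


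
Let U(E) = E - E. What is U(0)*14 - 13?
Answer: -13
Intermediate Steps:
U(E) = 0
U(0)*14 - 13 = 0*14 - 13 = 0 - 13 = -13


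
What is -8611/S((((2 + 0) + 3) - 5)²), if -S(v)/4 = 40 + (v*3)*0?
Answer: 8611/160 ≈ 53.819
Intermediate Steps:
S(v) = -160 (S(v) = -4*(40 + (v*3)*0) = -4*(40 + (3*v)*0) = -4*(40 + 0) = -4*40 = -160)
-8611/S((((2 + 0) + 3) - 5)²) = -8611/(-160) = -8611*(-1/160) = 8611/160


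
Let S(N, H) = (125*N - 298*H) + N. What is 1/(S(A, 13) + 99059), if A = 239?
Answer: 1/125299 ≈ 7.9809e-6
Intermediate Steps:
S(N, H) = -298*H + 126*N (S(N, H) = (-298*H + 125*N) + N = -298*H + 126*N)
1/(S(A, 13) + 99059) = 1/((-298*13 + 126*239) + 99059) = 1/((-3874 + 30114) + 99059) = 1/(26240 + 99059) = 1/125299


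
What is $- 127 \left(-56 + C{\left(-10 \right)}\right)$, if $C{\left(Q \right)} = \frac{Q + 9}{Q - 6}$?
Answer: $\frac{113665}{16} \approx 7104.1$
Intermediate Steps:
$C{\left(Q \right)} = \frac{9 + Q}{-6 + Q}$
$- 127 \left(-56 + C{\left(-10 \right)}\right) = - 127 \left(-56 + \frac{9 - 10}{-6 - 10}\right) = - 127 \left(-56 + \frac{1}{-16} \left(-1\right)\right) = - 127 \left(-56 - - \frac{1}{16}\right) = - 127 \left(-56 + \frac{1}{16}\right) = \left(-127\right) \left(- \frac{895}{16}\right) = \frac{113665}{16}$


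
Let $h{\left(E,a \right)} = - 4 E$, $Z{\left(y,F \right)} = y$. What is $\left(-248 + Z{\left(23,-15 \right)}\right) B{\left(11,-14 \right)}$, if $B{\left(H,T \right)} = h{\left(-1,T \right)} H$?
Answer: $-9900$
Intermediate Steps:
$B{\left(H,T \right)} = 4 H$ ($B{\left(H,T \right)} = \left(-4\right) \left(-1\right) H = 4 H$)
$\left(-248 + Z{\left(23,-15 \right)}\right) B{\left(11,-14 \right)} = \left(-248 + 23\right) 4 \cdot 11 = \left(-225\right) 44 = -9900$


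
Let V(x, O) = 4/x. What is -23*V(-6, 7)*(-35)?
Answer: -1610/3 ≈ -536.67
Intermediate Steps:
-23*V(-6, 7)*(-35) = -92/(-6)*(-35) = -92*(-1)/6*(-35) = -23*(-⅔)*(-35) = (46/3)*(-35) = -1610/3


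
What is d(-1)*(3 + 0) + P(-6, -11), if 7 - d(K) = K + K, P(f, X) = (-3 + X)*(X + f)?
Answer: 265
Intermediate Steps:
d(K) = 7 - 2*K (d(K) = 7 - (K + K) = 7 - 2*K)
d(-1)*(3 + 0) + P(-6, -11) = (7 - 2*(-1))*(3 + 0) + ((-11)² - 3*(-11) - 3*(-6) - 11*(-6)) = (7 + 2)*3 + (121 + 33 + 18 + 66) = 9*3 + 238 = 27 + 238 = 265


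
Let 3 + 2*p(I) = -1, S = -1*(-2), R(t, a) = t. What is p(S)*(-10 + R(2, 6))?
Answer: 16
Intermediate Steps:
S = 2
p(I) = -2 (p(I) = -3/2 + (1/2)*(-1) = -3/2 - 1/2 = -2)
p(S)*(-10 + R(2, 6)) = -2*(-10 + 2) = -2*(-8) = 16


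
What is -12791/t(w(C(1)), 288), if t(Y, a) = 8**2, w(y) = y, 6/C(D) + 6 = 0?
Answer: -12791/64 ≈ -199.86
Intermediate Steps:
C(D) = -1 (C(D) = 6/(-6 + 0) = 6/(-6) = 6*(-1/6) = -1)
t(Y, a) = 64
-12791/t(w(C(1)), 288) = -12791/64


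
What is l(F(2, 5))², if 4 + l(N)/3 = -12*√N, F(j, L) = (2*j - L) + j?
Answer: 2304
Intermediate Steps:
F(j, L) = -L + 3*j (F(j, L) = (-L + 2*j) + j = -L + 3*j)
l(N) = -12 - 36*√N (l(N) = -12 + 3*(-12*√N) = -12 - 36*√N)
l(F(2, 5))² = (-12 - 36*√(-1*5 + 3*2))² = (-12 - 36*√(-5 + 6))² = (-12 - 36*√1)² = (-12 - 36*1)² = (-12 - 36)² = (-48)² = 2304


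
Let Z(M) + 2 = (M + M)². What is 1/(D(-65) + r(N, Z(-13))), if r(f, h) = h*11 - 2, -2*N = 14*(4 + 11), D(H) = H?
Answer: 1/7347 ≈ 0.00013611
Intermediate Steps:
N = -105 (N = -7*(4 + 11) = -7*15 = -½*210 = -105)
Z(M) = -2 + 4*M² (Z(M) = -2 + (M + M)² = -2 + (2*M)² = -2 + 4*M²)
r(f, h) = -2 + 11*h (r(f, h) = 11*h - 2 = -2 + 11*h)
1/(D(-65) + r(N, Z(-13))) = 1/(-65 + (-2 + 11*(-2 + 4*(-13)²))) = 1/(-65 + (-2 + 11*(-2 + 4*169))) = 1/(-65 + (-2 + 11*(-2 + 676))) = 1/(-65 + (-2 + 11*674)) = 1/(-65 + (-2 + 7414)) = 1/(-65 + 7412) = 1/7347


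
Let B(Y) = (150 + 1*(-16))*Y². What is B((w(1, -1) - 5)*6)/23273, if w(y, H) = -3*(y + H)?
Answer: 120600/23273 ≈ 5.1820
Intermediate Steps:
w(y, H) = -3*H - 3*y (w(y, H) = -3*(H + y) = -3*H - 3*y)
B(Y) = 134*Y² (B(Y) = (150 - 16)*Y² = 134*Y²)
B((w(1, -1) - 5)*6)/23273 = (134*(((-3*(-1) - 3*1) - 5)*6)²)/23273 = (134*(((3 - 3) - 5)*6)²)*(1/23273) = (134*((0 - 5)*6)²)*(1/23273) = (134*(-5*6)²)*(1/23273) = (134*(-30)²)*(1/23273) = (134*900)*(1/23273) = 120600*(1/23273) = 120600/23273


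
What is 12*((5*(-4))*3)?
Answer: -720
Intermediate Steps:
12*((5*(-4))*3) = 12*(-20*3) = 12*(-60) = -720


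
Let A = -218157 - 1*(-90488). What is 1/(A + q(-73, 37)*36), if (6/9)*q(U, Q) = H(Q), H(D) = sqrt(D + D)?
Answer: -127669/16299157777 - 54*sqrt(74)/16299157777 ≈ -7.8614e-6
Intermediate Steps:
H(D) = sqrt(2)*sqrt(D) (H(D) = sqrt(2*D) = sqrt(2)*sqrt(D))
q(U, Q) = 3*sqrt(2)*sqrt(Q)/2 (q(U, Q) = 3*(sqrt(2)*sqrt(Q))/2 = 3*sqrt(2)*sqrt(Q)/2)
A = -127669 (A = -218157 + 90488 = -127669)
1/(A + q(-73, 37)*36) = 1/(-127669 + (3*sqrt(2)*sqrt(37)/2)*36) = 1/(-127669 + (3*sqrt(74)/2)*36) = 1/(-127669 + 54*sqrt(74))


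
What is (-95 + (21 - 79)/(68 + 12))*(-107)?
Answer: 409703/40 ≈ 10243.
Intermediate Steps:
(-95 + (21 - 79)/(68 + 12))*(-107) = (-95 - 58/80)*(-107) = (-95 - 58*1/80)*(-107) = (-95 - 29/40)*(-107) = -3829/40*(-107) = 409703/40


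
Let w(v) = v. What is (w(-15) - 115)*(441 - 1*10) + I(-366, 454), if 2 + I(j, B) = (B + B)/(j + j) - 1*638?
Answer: -10370837/183 ≈ -56671.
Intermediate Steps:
I(j, B) = -640 + B/j (I(j, B) = -2 + ((B + B)/(j + j) - 1*638) = -2 + ((2*B)/((2*j)) - 638) = -2 + ((2*B)*(1/(2*j)) - 638) = -2 + (B/j - 638) = -2 + (-638 + B/j) = -640 + B/j)
(w(-15) - 115)*(441 - 1*10) + I(-366, 454) = (-15 - 115)*(441 - 1*10) + (-640 + 454/(-366)) = -130*(441 - 10) + (-640 + 454*(-1/366)) = -130*431 + (-640 - 227/183) = -56030 - 117347/183 = -10370837/183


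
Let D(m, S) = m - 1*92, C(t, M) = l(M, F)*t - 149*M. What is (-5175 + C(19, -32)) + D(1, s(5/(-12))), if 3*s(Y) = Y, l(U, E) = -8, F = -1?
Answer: -650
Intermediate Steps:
s(Y) = Y/3
C(t, M) = -149*M - 8*t (C(t, M) = -8*t - 149*M = -149*M - 8*t)
D(m, S) = -92 + m (D(m, S) = m - 92 = -92 + m)
(-5175 + C(19, -32)) + D(1, s(5/(-12))) = (-5175 + (-149*(-32) - 8*19)) + (-92 + 1) = (-5175 + (4768 - 152)) - 91 = (-5175 + 4616) - 91 = -559 - 91 = -650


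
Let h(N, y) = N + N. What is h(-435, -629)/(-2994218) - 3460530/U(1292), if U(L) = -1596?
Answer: 863465217005/398230994 ≈ 2168.3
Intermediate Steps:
h(N, y) = 2*N
h(-435, -629)/(-2994218) - 3460530/U(1292) = (2*(-435))/(-2994218) - 3460530/(-1596) = -870*(-1/2994218) - 3460530*(-1/1596) = 435/1497109 + 576755/266 = 863465217005/398230994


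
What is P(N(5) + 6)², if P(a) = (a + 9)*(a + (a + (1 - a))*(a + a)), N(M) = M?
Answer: 435600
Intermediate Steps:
P(a) = 3*a*(9 + a) (P(a) = (9 + a)*(a + 1*(2*a)) = (9 + a)*(a + 2*a) = (9 + a)*(3*a) = 3*a*(9 + a))
P(N(5) + 6)² = (3*(5 + 6)*(9 + (5 + 6)))² = (3*11*(9 + 11))² = (3*11*20)² = 660² = 435600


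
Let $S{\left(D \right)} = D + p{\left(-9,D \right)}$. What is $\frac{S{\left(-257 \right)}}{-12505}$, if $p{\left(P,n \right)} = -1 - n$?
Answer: $\frac{1}{12505} \approx 7.9968 \cdot 10^{-5}$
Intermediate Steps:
$S{\left(D \right)} = -1$ ($S{\left(D \right)} = D - \left(1 + D\right) = -1$)
$\frac{S{\left(-257 \right)}}{-12505} = - \frac{1}{-12505} = \left(-1\right) \left(- \frac{1}{12505}\right) = \frac{1}{12505}$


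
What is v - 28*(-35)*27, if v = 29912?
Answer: 56372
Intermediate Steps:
v - 28*(-35)*27 = 29912 - 28*(-35)*27 = 29912 - (-980)*27 = 29912 - 1*(-26460) = 29912 + 26460 = 56372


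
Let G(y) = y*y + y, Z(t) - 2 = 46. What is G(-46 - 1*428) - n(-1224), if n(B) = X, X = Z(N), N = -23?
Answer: 224154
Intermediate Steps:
Z(t) = 48 (Z(t) = 2 + 46 = 48)
X = 48
n(B) = 48
G(y) = y + y² (G(y) = y² + y = y + y²)
G(-46 - 1*428) - n(-1224) = (-46 - 1*428)*(1 + (-46 - 1*428)) - 1*48 = (-46 - 428)*(1 + (-46 - 428)) - 48 = -474*(1 - 474) - 48 = -474*(-473) - 48 = 224202 - 48 = 224154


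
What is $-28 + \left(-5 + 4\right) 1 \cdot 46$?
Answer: $-74$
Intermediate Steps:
$-28 + \left(-5 + 4\right) 1 \cdot 46 = -28 + \left(-1\right) 1 \cdot 46 = -28 - 46 = -74$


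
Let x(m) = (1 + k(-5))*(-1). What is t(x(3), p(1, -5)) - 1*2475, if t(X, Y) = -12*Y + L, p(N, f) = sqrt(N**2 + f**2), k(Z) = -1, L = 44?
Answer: -2431 - 12*sqrt(26) ≈ -2492.2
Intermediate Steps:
x(m) = 0 (x(m) = (1 - 1)*(-1) = 0*(-1) = 0)
t(X, Y) = 44 - 12*Y (t(X, Y) = -12*Y + 44 = 44 - 12*Y)
t(x(3), p(1, -5)) - 1*2475 = (44 - 12*sqrt(1**2 + (-5)**2)) - 1*2475 = (44 - 12*sqrt(1 + 25)) - 2475 = (44 - 12*sqrt(26)) - 2475 = -2431 - 12*sqrt(26)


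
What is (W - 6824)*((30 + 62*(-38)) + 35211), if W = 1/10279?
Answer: -2306681987075/10279 ≈ -2.2441e+8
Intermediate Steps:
W = 1/10279 ≈ 9.7286e-5
(W - 6824)*((30 + 62*(-38)) + 35211) = (1/10279 - 6824)*((30 + 62*(-38)) + 35211) = -70143895*((30 - 2356) + 35211)/10279 = -70143895*(-2326 + 35211)/10279 = -70143895/10279*32885 = -2306681987075/10279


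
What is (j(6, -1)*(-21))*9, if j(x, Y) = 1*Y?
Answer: 189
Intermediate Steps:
j(x, Y) = Y
(j(6, -1)*(-21))*9 = -1*(-21)*9 = 21*9 = 189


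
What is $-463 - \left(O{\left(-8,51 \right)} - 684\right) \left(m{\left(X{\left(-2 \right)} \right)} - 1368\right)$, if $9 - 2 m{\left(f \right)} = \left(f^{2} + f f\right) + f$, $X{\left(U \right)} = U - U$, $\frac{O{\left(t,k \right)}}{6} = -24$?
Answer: $-1129441$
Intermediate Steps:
$O{\left(t,k \right)} = -144$ ($O{\left(t,k \right)} = 6 \left(-24\right) = -144$)
$X{\left(U \right)} = 0$
$m{\left(f \right)} = \frac{9}{2} - f^{2} - \frac{f}{2}$ ($m{\left(f \right)} = \frac{9}{2} - \frac{\left(f^{2} + f f\right) + f}{2} = \frac{9}{2} - \frac{\left(f^{2} + f^{2}\right) + f}{2} = \frac{9}{2} - \frac{2 f^{2} + f}{2} = \frac{9}{2} - \frac{f + 2 f^{2}}{2} = \frac{9}{2} - \left(f^{2} + \frac{f}{2}\right) = \frac{9}{2} - f^{2} - \frac{f}{2}$)
$-463 - \left(O{\left(-8,51 \right)} - 684\right) \left(m{\left(X{\left(-2 \right)} \right)} - 1368\right) = -463 - \left(-144 - 684\right) \left(\left(\frac{9}{2} - 0^{2} - 0\right) - 1368\right) = -463 - - 828 \left(\left(\frac{9}{2} - 0 + 0\right) - 1368\right) = -463 - - 828 \left(\left(\frac{9}{2} + 0 + 0\right) - 1368\right) = -463 - - 828 \left(\frac{9}{2} - 1368\right) = -463 - \left(-828\right) \left(- \frac{2727}{2}\right) = -463 - 1128978 = -1129441$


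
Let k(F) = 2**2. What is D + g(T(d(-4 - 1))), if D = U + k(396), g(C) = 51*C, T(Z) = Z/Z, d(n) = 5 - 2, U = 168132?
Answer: 168187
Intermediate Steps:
d(n) = 3
T(Z) = 1
k(F) = 4
D = 168136 (D = 168132 + 4 = 168136)
D + g(T(d(-4 - 1))) = 168136 + 51*1 = 168136 + 51 = 168187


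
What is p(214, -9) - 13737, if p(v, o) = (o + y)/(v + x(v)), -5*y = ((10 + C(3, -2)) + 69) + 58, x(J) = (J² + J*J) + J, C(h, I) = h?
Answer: -1264078777/92020 ≈ -13737.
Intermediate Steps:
x(J) = J + 2*J² (x(J) = (J² + J²) + J = 2*J² + J = J + 2*J²)
y = -28 (y = -(((10 + 3) + 69) + 58)/5 = -((13 + 69) + 58)/5 = -(82 + 58)/5 = -⅕*140 = -28)
p(v, o) = (-28 + o)/(v + v*(1 + 2*v)) (p(v, o) = (o - 28)/(v + v*(1 + 2*v)) = (-28 + o)/(v + v*(1 + 2*v)))
p(214, -9) - 13737 = (½)*(-28 - 9)/(214*(1 + 214)) - 13737 = (½)*(1/214)*(-37)/215 - 13737 = (½)*(1/214)*(1/215)*(-37) - 13737 = -37/92020 - 13737 = -1264078777/92020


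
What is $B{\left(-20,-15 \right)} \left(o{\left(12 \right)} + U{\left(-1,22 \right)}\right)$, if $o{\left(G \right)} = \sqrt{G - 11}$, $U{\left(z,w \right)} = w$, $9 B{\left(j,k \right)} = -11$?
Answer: $- \frac{253}{9} \approx -28.111$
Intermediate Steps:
$B{\left(j,k \right)} = - \frac{11}{9}$ ($B{\left(j,k \right)} = \frac{1}{9} \left(-11\right) = - \frac{11}{9}$)
$o{\left(G \right)} = \sqrt{-11 + G}$
$B{\left(-20,-15 \right)} \left(o{\left(12 \right)} + U{\left(-1,22 \right)}\right) = - \frac{11 \left(\sqrt{-11 + 12} + 22\right)}{9} = - \frac{11 \left(\sqrt{1} + 22\right)}{9} = - \frac{11 \left(1 + 22\right)}{9} = \left(- \frac{11}{9}\right) 23 = - \frac{253}{9}$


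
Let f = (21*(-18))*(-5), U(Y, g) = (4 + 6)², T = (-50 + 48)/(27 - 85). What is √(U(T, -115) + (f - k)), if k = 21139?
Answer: I*√19149 ≈ 138.38*I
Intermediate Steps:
T = 1/29 (T = -2/(-58) = -2*(-1/58) = 1/29 ≈ 0.034483)
U(Y, g) = 100 (U(Y, g) = 10² = 100)
f = 1890 (f = -378*(-5) = 1890)
√(U(T, -115) + (f - k)) = √(100 + (1890 - 1*21139)) = √(100 + (1890 - 21139)) = √(100 - 19249) = √(-19149) = I*√19149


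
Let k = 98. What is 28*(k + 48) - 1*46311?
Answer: -42223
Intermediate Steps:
28*(k + 48) - 1*46311 = 28*(98 + 48) - 1*46311 = 28*146 - 46311 = 4088 - 46311 = -42223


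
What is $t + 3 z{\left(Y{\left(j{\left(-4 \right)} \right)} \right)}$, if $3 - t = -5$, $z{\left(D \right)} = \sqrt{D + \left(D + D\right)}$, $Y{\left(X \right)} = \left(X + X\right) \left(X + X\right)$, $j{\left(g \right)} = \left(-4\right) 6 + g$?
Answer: $8 + 168 \sqrt{3} \approx 298.98$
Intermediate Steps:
$j{\left(g \right)} = -24 + g$
$Y{\left(X \right)} = 4 X^{2}$ ($Y{\left(X \right)} = 2 X 2 X = 4 X^{2}$)
$z{\left(D \right)} = \sqrt{3} \sqrt{D}$ ($z{\left(D \right)} = \sqrt{D + 2 D} = \sqrt{3 D} = \sqrt{3} \sqrt{D}$)
$t = 8$ ($t = 3 - -5 = 3 + 5 = 8$)
$t + 3 z{\left(Y{\left(j{\left(-4 \right)} \right)} \right)} = 8 + 3 \sqrt{3} \sqrt{4 \left(-24 - 4\right)^{2}} = 8 + 3 \sqrt{3} \sqrt{4 \left(-28\right)^{2}} = 8 + 3 \sqrt{3} \sqrt{4 \cdot 784} = 8 + 3 \sqrt{3} \sqrt{3136} = 8 + 3 \sqrt{3} \cdot 56 = 8 + 3 \cdot 56 \sqrt{3} = 8 + 168 \sqrt{3}$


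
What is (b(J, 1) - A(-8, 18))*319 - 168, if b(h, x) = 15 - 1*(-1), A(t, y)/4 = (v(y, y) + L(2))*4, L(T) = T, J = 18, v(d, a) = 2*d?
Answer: -189016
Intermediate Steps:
A(t, y) = 32 + 32*y (A(t, y) = 4*((2*y + 2)*4) = 4*((2 + 2*y)*4) = 4*(8 + 8*y) = 32 + 32*y)
b(h, x) = 16 (b(h, x) = 15 + 1 = 16)
(b(J, 1) - A(-8, 18))*319 - 168 = (16 - (32 + 32*18))*319 - 168 = (16 - (32 + 576))*319 - 168 = (16 - 1*608)*319 - 168 = (16 - 608)*319 - 168 = -592*319 - 168 = -188848 - 168 = -189016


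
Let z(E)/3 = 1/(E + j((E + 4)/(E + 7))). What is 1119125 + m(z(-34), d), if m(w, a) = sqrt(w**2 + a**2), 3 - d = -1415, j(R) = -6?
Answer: 1119125 + sqrt(3217158409)/40 ≈ 1.1205e+6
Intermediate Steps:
z(E) = 3/(-6 + E) (z(E) = 3/(E - 6) = 3/(-6 + E))
d = 1418 (d = 3 - 1*(-1415) = 3 + 1415 = 1418)
m(w, a) = sqrt(a**2 + w**2)
1119125 + m(z(-34), d) = 1119125 + sqrt(1418**2 + (3/(-6 - 34))**2) = 1119125 + sqrt(2010724 + (3/(-40))**2) = 1119125 + sqrt(2010724 + (3*(-1/40))**2) = 1119125 + sqrt(2010724 + (-3/40)**2) = 1119125 + sqrt(2010724 + 9/1600) = 1119125 + sqrt(3217158409/1600) = 1119125 + sqrt(3217158409)/40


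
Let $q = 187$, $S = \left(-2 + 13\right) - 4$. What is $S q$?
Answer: $1309$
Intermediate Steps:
$S = 7$ ($S = 11 - 4 = 7$)
$S q = 7 \cdot 187 = 1309$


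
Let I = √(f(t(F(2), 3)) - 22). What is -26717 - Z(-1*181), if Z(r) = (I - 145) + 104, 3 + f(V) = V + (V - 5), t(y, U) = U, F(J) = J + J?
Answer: -26676 - 2*I*√6 ≈ -26676.0 - 4.899*I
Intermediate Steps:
F(J) = 2*J
f(V) = -8 + 2*V (f(V) = -3 + (V + (V - 5)) = -3 + (V + (-5 + V)) = -3 + (-5 + 2*V) = -8 + 2*V)
I = 2*I*√6 (I = √((-8 + 2*3) - 22) = √((-8 + 6) - 22) = √(-2 - 22) = √(-24) = 2*I*√6 ≈ 4.899*I)
Z(r) = -41 + 2*I*√6 (Z(r) = (2*I*√6 - 145) + 104 = (-145 + 2*I*√6) + 104 = -41 + 2*I*√6)
-26717 - Z(-1*181) = -26717 - (-41 + 2*I*√6) = -26717 + (41 - 2*I*√6) = -26676 - 2*I*√6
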